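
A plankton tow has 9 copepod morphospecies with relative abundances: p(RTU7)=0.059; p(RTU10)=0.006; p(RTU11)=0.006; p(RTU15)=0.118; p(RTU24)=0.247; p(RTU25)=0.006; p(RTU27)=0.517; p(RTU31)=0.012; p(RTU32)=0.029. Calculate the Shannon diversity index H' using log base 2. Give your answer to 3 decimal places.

Each pᵢ log₂ pᵢ term (working shown to 5 dp, full precision carried): 0.059×(-4.08314)=-0.24091, 0.006×(-7.38082)=-0.04428, 0.006×(-7.38082)=-0.04428, 0.118×(-3.08314)=-0.36381, 0.247×(-2.01742)=-0.49830, 0.006×(-7.38082)=-0.04428, 0.517×(-0.95176)=-0.49206, 0.012×(-6.38082)=-0.07657, 0.029×(-5.10780)=-0.14813.
Sum = -1.95263, so H' = 1.953.

1.953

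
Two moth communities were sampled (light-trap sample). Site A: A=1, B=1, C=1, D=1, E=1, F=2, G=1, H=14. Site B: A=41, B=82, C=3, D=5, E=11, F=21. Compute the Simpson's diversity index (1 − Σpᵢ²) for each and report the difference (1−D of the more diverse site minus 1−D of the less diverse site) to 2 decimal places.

0.09

Site A: N=22, proportions 0.0455, 0.0455, 0.0455, 0.0455, 0.0455, 0.0909, 0.0455, 0.6364, giving 1−D = 0.5744 (working shown to 4 dp, full precision carried).
Site B: N=163, proportions 0.2515, 0.5031, 0.0184, 0.0307, 0.0675, 0.1288, giving 1−D = 0.6612.
Difference = |0.5744 − 0.6612| = 0.0868, i.e. 0.09 to 2 decimal places.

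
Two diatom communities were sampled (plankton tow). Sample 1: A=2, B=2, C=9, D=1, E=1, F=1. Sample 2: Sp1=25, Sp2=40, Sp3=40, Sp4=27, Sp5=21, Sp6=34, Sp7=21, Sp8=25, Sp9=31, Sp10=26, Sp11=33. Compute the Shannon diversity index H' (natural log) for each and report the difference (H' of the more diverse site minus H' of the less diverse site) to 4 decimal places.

1.0107

Sample 1: N=16, proportions 0.125, 0.125, 0.5625, 0.0625, 0.0625, 0.0625, giving H' = 1.363363 (working shown to 6 dp, full precision carried).
Sample 2: N=323, proportions 0.077399, 0.123839, 0.123839, 0.083591, 0.065015, 0.105263, 0.065015, 0.077399, 0.095975, 0.080495, 0.102167, giving H' = 2.374071.
Difference = |1.363363 − 2.374071| = 1.010708, i.e. 1.0107 to 4 decimal places.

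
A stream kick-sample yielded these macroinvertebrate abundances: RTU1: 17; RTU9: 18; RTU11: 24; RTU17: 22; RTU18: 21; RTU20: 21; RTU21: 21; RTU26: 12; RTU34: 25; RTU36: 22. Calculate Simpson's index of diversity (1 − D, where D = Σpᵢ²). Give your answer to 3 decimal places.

0.897

Total N = 17+18+24+22+21+21+21+12+25+22 = 203, so the proportions are 0.08374, 0.08867, 0.11823, 0.10837, 0.10345, 0.10345, 0.10345, 0.05911, 0.12315, 0.10837 (working shown to 5 dp, full precision carried).
D = 0.08374² + 0.08867² + 0.11823² + 0.10837² + 0.10345² + 0.10345² + 0.10345² + 0.05911² + 0.12315² + 0.10837² = 0.00701 + 0.00786 + 0.01398 + 0.01175 + 0.01070 + 0.01070 + 0.01070 + 0.00349 + 0.01517 + 0.01175 = 0.10311.
So 1 − D = 0.89689, i.e. 0.897 to 3 decimal places.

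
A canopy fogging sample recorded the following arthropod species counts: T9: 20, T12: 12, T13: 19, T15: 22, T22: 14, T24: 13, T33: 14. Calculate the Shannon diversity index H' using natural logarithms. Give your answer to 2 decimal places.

Total N = 20+12+19+22+14+13+14 = 114, so the proportions are 0.1754, 0.1053, 0.1667, 0.193, 0.1228, 0.114, 0.1228 (working shown to 4 dp, full precision carried).
Each pᵢ ln pᵢ term: 0.1754×(-1.7405)=-0.3053, 0.1053×(-2.2513)=-0.2370, 0.1667×(-1.7918)=-0.2986, 0.193×(-1.6452)=-0.3175, 0.1228×(-2.0971)=-0.2575, 0.114×(-2.1712)=-0.2476, 0.1228×(-2.0971)=-0.2575.
Sum = -1.9211, so H' = 1.92.

1.92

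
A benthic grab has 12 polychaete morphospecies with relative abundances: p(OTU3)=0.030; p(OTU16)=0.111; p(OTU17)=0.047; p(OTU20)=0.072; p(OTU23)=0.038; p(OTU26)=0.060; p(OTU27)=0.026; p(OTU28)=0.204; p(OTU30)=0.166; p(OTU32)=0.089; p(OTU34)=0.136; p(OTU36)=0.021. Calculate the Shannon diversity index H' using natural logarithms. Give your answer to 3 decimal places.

Each pᵢ ln pᵢ term (working shown to 5 dp, full precision carried): 0.03×(-3.50656)=-0.10520, 0.111×(-2.19823)=-0.24400, 0.047×(-3.05761)=-0.14371, 0.072×(-2.63109)=-0.18944, 0.038×(-3.27017)=-0.12427, 0.06×(-2.81341)=-0.16880, 0.026×(-3.64966)=-0.09489, 0.204×(-1.58964)=-0.32429, 0.166×(-1.79577)=-0.29810, 0.089×(-2.41912)=-0.21530, 0.136×(-1.99510)=-0.27133, 0.021×(-3.86323)=-0.08113.
Sum = -2.26045, so H' = 2.260.

2.260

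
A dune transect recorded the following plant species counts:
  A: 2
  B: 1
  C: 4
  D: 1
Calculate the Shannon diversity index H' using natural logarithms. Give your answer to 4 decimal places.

Total N = 2+1+4+1 = 8, so the proportions are 0.25, 0.125, 0.5, 0.125 (working shown to 6 dp, full precision carried).
Each pᵢ ln pᵢ term: 0.25×(-1.386294)=-0.346574, 0.125×(-2.079442)=-0.259930, 0.5×(-0.693147)=-0.346574, 0.125×(-2.079442)=-0.259930.
Sum = -1.213008, so H' = 1.2130.

1.2130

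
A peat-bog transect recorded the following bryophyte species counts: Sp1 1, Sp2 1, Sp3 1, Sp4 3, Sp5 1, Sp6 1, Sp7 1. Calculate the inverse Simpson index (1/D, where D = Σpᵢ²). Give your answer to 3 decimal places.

5.400

Total N = 1+1+1+3+1+1+1 = 9, so the proportions are 0.1111111, 0.1111111, 0.1111111, 0.3333333, 0.1111111, 0.1111111, 0.1111111 (working shown to 7 dp, full precision carried).
D = 0.1111111² + 0.1111111² + 0.1111111² + 0.3333333² + 0.1111111² + 0.1111111² + 0.1111111² = 0.0123457 + 0.0123457 + 0.0123457 + 0.1111111 + 0.0123457 + 0.0123457 + 0.0123457 = 0.1851852.
So 1/D = 5.40000, i.e. 5.400 to 3 decimal places.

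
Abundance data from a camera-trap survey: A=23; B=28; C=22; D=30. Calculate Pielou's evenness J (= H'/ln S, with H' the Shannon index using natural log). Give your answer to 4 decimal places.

0.9939

Total N = 23+28+22+30 = 103, so the proportions are 0.223301, 0.271845, 0.213592, 0.291262 (working shown to 6 dp, full precision carried).
H' = −Σ pᵢ ln pᵢ = −((-0.334781) + (-0.354084) + (-0.329719) + (-0.359281)) = 1.377865.
With S = 4 species, ln S = 1.386294, so J = 1.377865/1.386294 = 0.993920, i.e. 0.9939 to 4 decimal places.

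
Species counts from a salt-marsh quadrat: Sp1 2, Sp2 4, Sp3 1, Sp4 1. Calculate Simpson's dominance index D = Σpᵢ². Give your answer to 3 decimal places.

0.344

Total N = 2+4+1+1 = 8, so the proportions are 0.25, 0.5, 0.125, 0.125 (working shown to 5 dp, full precision carried).
D = 0.25² + 0.5² + 0.125² + 0.125² = 0.06250 + 0.25000 + 0.01562 + 0.01562 = 0.34375.
To 3 decimal places, D = 0.344.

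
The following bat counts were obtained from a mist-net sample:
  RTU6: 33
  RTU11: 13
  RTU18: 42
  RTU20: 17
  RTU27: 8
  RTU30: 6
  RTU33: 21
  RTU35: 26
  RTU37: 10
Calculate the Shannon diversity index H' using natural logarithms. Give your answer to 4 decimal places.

Total N = 33+13+42+17+8+6+21+26+10 = 176, so the proportions are 0.1875, 0.073864, 0.238636, 0.096591, 0.045455, 0.034091, 0.119318, 0.147727, 0.056818 (working shown to 6 dp, full precision carried).
Each pᵢ ln pᵢ term: 0.1875×(-1.673976)=-0.313871, 0.073864×(-2.605535)=-0.192454, 0.238636×(-1.432814)=-0.341922, 0.096591×(-2.337271)=-0.225759, 0.045455×(-3.091042)=-0.140502, 0.034091×(-3.378725)=-0.115184, 0.119318×(-2.125962)=-0.253666, 0.147727×(-1.912387)=-0.282512, 0.056818×(-2.867899)=-0.162949.
Sum = -2.028818, so H' = 2.0288.

2.0288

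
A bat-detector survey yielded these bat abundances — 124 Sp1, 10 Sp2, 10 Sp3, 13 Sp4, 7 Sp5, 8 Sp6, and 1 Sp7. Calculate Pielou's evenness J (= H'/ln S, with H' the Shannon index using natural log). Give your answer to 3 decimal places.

0.547

Total N = 124+10+10+13+7+8+1 = 173, so the proportions are 0.71676, 0.0578, 0.0578, 0.07514, 0.04046, 0.04624, 0.00578 (working shown to 5 dp, full precision carried).
H' = −Σ pᵢ ln pᵢ = −((-0.23869) + (-0.16478) + (-0.16478) + (-0.19450) + (-0.12978) + (-0.14214) + (-0.02979)) = 1.06446.
With S = 7 species, ln S = 1.94591, so J = 1.06446/1.94591 = 0.54702, i.e. 0.547 to 3 decimal places.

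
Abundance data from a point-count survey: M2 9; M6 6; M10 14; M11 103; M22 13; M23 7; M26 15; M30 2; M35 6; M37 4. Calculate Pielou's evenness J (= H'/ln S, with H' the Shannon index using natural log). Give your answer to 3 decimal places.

Total N = 9+6+14+103+13+7+15+2+6+4 = 179, so the proportions are 0.05028, 0.03352, 0.07821, 0.57542, 0.07263, 0.03911, 0.0838, 0.01117, 0.03352, 0.02235 (working shown to 5 dp, full precision carried).
H' = −Σ pᵢ ln pᵢ = −((-0.15034) + (-0.11382) + (-0.19931) + (-0.31801) + (-0.19046) + (-0.12676) + (-0.20777) + (-0.05021) + (-0.11382) + (-0.08494)) = 1.55544.
With S = 10 species, ln S = 2.30259, so J = 1.55544/2.30259 = 0.67552, i.e. 0.676 to 3 decimal places.

0.676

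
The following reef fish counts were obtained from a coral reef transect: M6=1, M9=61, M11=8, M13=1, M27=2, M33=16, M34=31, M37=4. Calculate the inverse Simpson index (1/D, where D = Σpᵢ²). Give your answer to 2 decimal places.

Total N = 1+61+8+1+2+16+31+4 = 124, so the proportions are 0.00806, 0.49194, 0.06452, 0.00806, 0.01613, 0.12903, 0.25, 0.03226 (working shown to 5 dp, full precision carried).
D = 0.00806² + 0.49194² + 0.06452² + 0.00806² + 0.01613² + 0.12903² + 0.25² + 0.03226² = 0.00007 + 0.24200 + 0.00416 + 0.00007 + 0.00026 + 0.01665 + 0.06250 + 0.00104 = 0.32674.
So 1/D = 3.0605, i.e. 3.06 to 2 decimal places.

3.06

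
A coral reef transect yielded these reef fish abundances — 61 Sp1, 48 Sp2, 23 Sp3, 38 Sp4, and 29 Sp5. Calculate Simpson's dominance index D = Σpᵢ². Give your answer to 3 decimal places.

0.223

Total N = 61+48+23+38+29 = 199, so the proportions are 0.30653, 0.24121, 0.11558, 0.19095, 0.14573 (working shown to 5 dp, full precision carried).
D = 0.30653² + 0.24121² + 0.11558² + 0.19095² + 0.14573² = 0.09396 + 0.05818 + 0.01336 + 0.03646 + 0.02124 = 0.22320.
To 3 decimal places, D = 0.223.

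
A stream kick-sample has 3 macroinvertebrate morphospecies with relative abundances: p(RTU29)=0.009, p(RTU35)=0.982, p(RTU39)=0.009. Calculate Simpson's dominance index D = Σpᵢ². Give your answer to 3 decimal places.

0.964

D = 0.009² + 0.982² + 0.009² = 0.00008 + 0.96432 + 0.00008 = 0.96449 (working shown to 5 dp, full precision carried).
To 3 decimal places, D = 0.964.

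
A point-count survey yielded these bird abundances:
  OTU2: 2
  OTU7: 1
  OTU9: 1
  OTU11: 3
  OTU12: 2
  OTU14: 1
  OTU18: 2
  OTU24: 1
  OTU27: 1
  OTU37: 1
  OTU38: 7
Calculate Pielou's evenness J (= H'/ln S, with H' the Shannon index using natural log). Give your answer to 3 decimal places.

0.890

Total N = 2+1+1+3+2+1+2+1+1+1+7 = 22, so the proportions are 0.09091, 0.04545, 0.04545, 0.13636, 0.09091, 0.04545, 0.09091, 0.04545, 0.04545, 0.04545, 0.31818 (working shown to 5 dp, full precision carried).
H' = −Σ pᵢ ln pᵢ = −((-0.21799) + (-0.14050) + (-0.14050) + (-0.27170) + (-0.21799) + (-0.14050) + (-0.21799) + (-0.14050) + (-0.14050) + (-0.14050) + (-0.36436)) = 2.13304.
With S = 11 species, ln S = 2.39790, so J = 2.13304/2.39790 = 0.88955, i.e. 0.890 to 3 decimal places.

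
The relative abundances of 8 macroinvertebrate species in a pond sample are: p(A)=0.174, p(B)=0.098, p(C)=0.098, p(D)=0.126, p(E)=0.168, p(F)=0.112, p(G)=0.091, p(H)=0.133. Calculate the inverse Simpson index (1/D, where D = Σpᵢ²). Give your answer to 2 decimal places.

D = 0.174² + 0.098² + 0.098² + 0.126² + 0.168² + 0.112² + 0.091² + 0.133² = 0.030276 + 0.009604 + 0.009604 + 0.015876 + 0.028224 + 0.012544 + 0.008281 + 0.017689 = 0.132098 (working shown to 6 dp, full precision carried).
So 1/D = 7.5701, i.e. 7.57 to 2 decimal places.

7.57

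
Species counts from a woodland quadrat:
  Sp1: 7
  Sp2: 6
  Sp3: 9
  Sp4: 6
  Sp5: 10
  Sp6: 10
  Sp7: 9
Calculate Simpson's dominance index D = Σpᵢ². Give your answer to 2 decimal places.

Total N = 7+6+9+6+10+10+9 = 57, so the proportions are 0.1228, 0.1053, 0.1579, 0.1053, 0.1754, 0.1754, 0.1579 (working shown to 4 dp, full precision carried).
D = 0.1228² + 0.1053² + 0.1579² + 0.1053² + 0.1754² + 0.1754² + 0.1579² = 0.0151 + 0.0111 + 0.0249 + 0.0111 + 0.0308 + 0.0308 + 0.0249 = 0.1487.
To 2 decimal places, D = 0.15.

0.15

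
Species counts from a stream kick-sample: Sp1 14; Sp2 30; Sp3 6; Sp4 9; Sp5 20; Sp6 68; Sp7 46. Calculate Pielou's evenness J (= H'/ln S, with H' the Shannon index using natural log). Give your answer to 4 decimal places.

Total N = 14+30+6+9+20+68+46 = 193, so the proportions are 0.072539, 0.15544, 0.031088, 0.046632, 0.103627, 0.352332, 0.238342 (working shown to 6 dp, full precision carried).
H' = −Σ pᵢ ln pᵢ = −((-0.190315) + (-0.289351) + (-0.107905) + (-0.142949) + (-0.234918) + (-0.367546) + (-0.341794)) = 1.674778.
With S = 7 species, ln S = 1.945910, so J = 1.674778/1.945910 = 0.860666, i.e. 0.8607 to 4 decimal places.

0.8607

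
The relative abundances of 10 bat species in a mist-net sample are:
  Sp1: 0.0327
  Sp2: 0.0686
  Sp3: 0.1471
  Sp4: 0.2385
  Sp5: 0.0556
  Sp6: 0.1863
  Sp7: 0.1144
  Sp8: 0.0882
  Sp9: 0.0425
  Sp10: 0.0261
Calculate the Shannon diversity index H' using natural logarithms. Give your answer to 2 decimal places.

2.08

Each pᵢ ln pᵢ term (working shown to 4 dp, full precision carried): 0.0327×(-3.4204)=-0.1118, 0.0686×(-2.6795)=-0.1838, 0.1471×(-1.9166)=-0.2819, 0.2385×(-1.4334)=-0.3419, 0.0556×(-2.8896)=-0.1607, 0.1863×(-1.6804)=-0.3131, 0.1144×(-2.1681)=-0.2480, 0.0882×(-2.4281)=-0.2142, 0.0425×(-3.1583)=-0.1342, 0.0261×(-3.6458)=-0.0952.
Sum = -2.0847, so H' = 2.08.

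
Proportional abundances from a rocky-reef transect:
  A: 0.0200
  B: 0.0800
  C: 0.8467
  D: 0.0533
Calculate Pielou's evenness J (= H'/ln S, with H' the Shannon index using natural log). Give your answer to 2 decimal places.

H' = −Σ pᵢ ln pᵢ = −((-0.0782) + (-0.2021) + (-0.1409) + (-0.1563)) = 0.5775 (working shown to 4 dp, full precision carried).
With S = 4 species, ln S = 1.3863, so J = 0.5775/1.3863 = 0.4166, i.e. 0.42 to 2 decimal places.

0.42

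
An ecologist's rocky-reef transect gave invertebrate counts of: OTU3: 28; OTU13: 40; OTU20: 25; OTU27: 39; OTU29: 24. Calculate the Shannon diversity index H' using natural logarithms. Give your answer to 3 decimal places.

Total N = 28+40+25+39+24 = 156, so the proportions are 0.17949, 0.25641, 0.16026, 0.25, 0.15385 (working shown to 5 dp, full precision carried).
Each pᵢ ln pᵢ term: 0.17949×(-1.71765)=-0.30830, 0.25641×(-1.36098)=-0.34897, 0.16026×(-1.83098)=-0.29343, 0.25×(-1.38629)=-0.34657, 0.15385×(-1.87180)=-0.28797.
Sum = -1.58523, so H' = 1.585.

1.585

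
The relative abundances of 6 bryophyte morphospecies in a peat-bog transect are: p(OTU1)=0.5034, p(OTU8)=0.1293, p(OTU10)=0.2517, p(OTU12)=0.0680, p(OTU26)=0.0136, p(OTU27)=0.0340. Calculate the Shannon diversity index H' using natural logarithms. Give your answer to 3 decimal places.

1.313

Each pᵢ ln pᵢ term (working shown to 5 dp, full precision carried): 0.5034×(-0.68637)=-0.34552, 0.1293×(-2.04562)=-0.26450, 0.2517×(-1.37952)=-0.34722, 0.068×(-2.68825)=-0.18280, 0.0136×(-4.29769)=-0.05845, 0.034×(-3.38139)=-0.11497.
Sum = -1.31346, so H' = 1.313.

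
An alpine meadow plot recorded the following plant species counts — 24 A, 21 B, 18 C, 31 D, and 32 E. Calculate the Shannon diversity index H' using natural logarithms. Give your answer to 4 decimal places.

Total N = 24+21+18+31+32 = 126, so the proportions are 0.190476, 0.166667, 0.142857, 0.246032, 0.253968 (working shown to 6 dp, full precision carried).
Each pᵢ ln pᵢ term: 0.190476×(-1.658228)=-0.315853, 0.166667×(-1.791759)=-0.298627, 0.142857×(-1.945910)=-0.277987, 0.246032×(-1.402295)=-0.345009, 0.253968×(-1.370546)=-0.348075.
Sum = -1.585551, so H' = 1.5856.

1.5856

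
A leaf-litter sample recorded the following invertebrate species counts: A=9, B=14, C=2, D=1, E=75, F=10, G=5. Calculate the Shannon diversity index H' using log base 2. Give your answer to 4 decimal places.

1.7216

Total N = 9+14+2+1+75+10+5 = 116, so the proportions are 0.077586, 0.12069, 0.017241, 0.008621, 0.646552, 0.086207, 0.043103 (working shown to 6 dp, full precision carried).
Each pᵢ log₂ pᵢ term: 0.077586×(-3.688056)=-0.286142, 0.12069×(-3.050626)=-0.368179, 0.017241×(-5.857981)=-0.101000, 0.008621×(-6.857981)=-0.059121, 0.646552×(-0.629162)=-0.406786, 0.086207×(-3.536053)=-0.304832, 0.043103×(-4.536053)=-0.195520.
Sum = -1.721579, so H' = 1.7216.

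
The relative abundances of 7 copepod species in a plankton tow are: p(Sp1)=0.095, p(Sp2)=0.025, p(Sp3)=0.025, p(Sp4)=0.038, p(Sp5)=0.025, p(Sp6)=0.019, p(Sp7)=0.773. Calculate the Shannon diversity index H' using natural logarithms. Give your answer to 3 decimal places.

Each pᵢ ln pᵢ term (working shown to 5 dp, full precision carried): 0.095×(-2.35388)=-0.22362, 0.025×(-3.68888)=-0.09222, 0.025×(-3.68888)=-0.09222, 0.038×(-3.27017)=-0.12427, 0.025×(-3.68888)=-0.09222, 0.019×(-3.96332)=-0.07530, 0.773×(-0.25748)=-0.19903.
Sum = -0.89888, so H' = 0.899.

0.899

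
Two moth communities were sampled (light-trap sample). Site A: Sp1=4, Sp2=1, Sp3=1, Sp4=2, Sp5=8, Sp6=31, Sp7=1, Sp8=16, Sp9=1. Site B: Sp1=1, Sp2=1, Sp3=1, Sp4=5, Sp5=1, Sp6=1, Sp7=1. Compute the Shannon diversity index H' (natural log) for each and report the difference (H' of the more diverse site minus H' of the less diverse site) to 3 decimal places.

Site A: N=65, proportions 0.061538, 0.015385, 0.015385, 0.030769, 0.123077, 0.476923, 0.015385, 0.246154, 0.015385, giving H' = 1.491587 (working shown to 6 dp, full precision carried).
Site B: N=11, proportions 0.090909, 0.090909, 0.090909, 0.454545, 0.090909, 0.090909, 0.090909, giving H' = 1.666333.
Difference = |1.491587 − 1.666333| = 0.174746, i.e. 0.175 to 3 decimal places.

0.175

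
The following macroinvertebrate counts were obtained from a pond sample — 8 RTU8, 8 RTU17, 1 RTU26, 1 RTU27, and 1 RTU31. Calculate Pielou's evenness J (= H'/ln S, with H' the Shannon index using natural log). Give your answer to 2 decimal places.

0.74

Total N = 8+8+1+1+1 = 19, so the proportions are 0.4211, 0.4211, 0.0526, 0.0526, 0.0526 (working shown to 4 dp, full precision carried).
H' = −Σ pᵢ ln pᵢ = −((-0.3642) + (-0.3642) + (-0.1550) + (-0.1550) + (-0.1550)) = 1.1933.
With S = 5 species, ln S = 1.6094, so J = 1.1933/1.6094 = 0.7415, i.e. 0.74 to 2 decimal places.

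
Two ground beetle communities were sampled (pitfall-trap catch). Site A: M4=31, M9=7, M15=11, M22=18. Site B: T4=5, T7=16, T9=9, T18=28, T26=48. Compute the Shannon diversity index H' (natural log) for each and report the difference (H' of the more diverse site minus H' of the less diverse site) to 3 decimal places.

Site A: N=67, proportions 0.46269, 0.10448, 0.16418, 0.26866, giving H' = 1.24233 (working shown to 5 dp, full precision carried).
Site B: N=106, proportions 0.04717, 0.15094, 0.08491, 0.26415, 0.45283, giving H' = 1.34926.
Difference = |1.24233 − 1.34926| = 0.10693, i.e. 0.107 to 3 decimal places.

0.107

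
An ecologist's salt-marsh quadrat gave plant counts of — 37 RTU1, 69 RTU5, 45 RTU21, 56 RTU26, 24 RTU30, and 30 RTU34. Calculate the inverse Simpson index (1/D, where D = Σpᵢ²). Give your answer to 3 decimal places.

5.336

Total N = 37+69+45+56+24+30 = 261, so the proportions are 0.1417625, 0.2643678, 0.1724138, 0.2145594, 0.091954, 0.1149425 (working shown to 7 dp, full precision carried).
D = 0.1417625² + 0.2643678² + 0.1724138² + 0.2145594² + 0.091954² + 0.1149425² = 0.0200966 + 0.0698903 + 0.0297265 + 0.0460357 + 0.0084555 + 0.0132118 = 0.1874165.
So 1/D = 5.33571, i.e. 5.336 to 3 decimal places.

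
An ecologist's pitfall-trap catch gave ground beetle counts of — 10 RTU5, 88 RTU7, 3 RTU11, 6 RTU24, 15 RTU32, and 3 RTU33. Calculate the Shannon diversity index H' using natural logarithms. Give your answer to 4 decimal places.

Total N = 10+88+3+6+15+3 = 125, so the proportions are 0.08, 0.704, 0.024, 0.048, 0.12, 0.024 (working shown to 6 dp, full precision carried).
Each pᵢ ln pᵢ term: 0.08×(-2.525729)=-0.202058, 0.704×(-0.350977)=-0.247088, 0.024×(-3.729701)=-0.089513, 0.048×(-3.036554)=-0.145755, 0.12×(-2.120264)=-0.254432, 0.024×(-3.729701)=-0.089513.
Sum = -1.028358, so H' = 1.0284.

1.0284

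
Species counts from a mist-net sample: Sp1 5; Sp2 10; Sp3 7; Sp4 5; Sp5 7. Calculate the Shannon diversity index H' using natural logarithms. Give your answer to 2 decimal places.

Total N = 5+10+7+5+7 = 34, so the proportions are 0.1471, 0.2941, 0.2059, 0.1471, 0.2059 (working shown to 4 dp, full precision carried).
Each pᵢ ln pᵢ term: 0.1471×(-1.9169)=-0.2819, 0.2941×(-1.2238)=-0.3599, 0.2059×(-1.5805)=-0.3254, 0.1471×(-1.9169)=-0.2819, 0.2059×(-1.5805)=-0.3254.
Sum = -1.5745, so H' = 1.57.

1.57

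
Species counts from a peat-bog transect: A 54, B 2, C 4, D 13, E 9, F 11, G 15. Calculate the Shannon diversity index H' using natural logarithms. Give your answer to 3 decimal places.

1.511

Total N = 54+2+4+13+9+11+15 = 108, so the proportions are 0.5, 0.01852, 0.03704, 0.12037, 0.08333, 0.10185, 0.13889 (working shown to 5 dp, full precision carried).
Each pᵢ ln pᵢ term: 0.5×(-0.69315)=-0.34657, 0.01852×(-3.98898)=-0.07387, 0.03704×(-3.29584)=-0.12207, 0.12037×(-2.11718)=-0.25485, 0.08333×(-2.48491)=-0.20708, 0.10185×(-2.28424)=-0.23265, 0.13889×(-1.97408)=-0.27418.
Sum = -1.51126, so H' = 1.511.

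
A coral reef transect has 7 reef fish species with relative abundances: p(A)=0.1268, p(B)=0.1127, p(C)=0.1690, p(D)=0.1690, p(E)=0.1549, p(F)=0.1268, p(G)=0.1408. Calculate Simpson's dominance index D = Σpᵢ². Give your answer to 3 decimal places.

D = 0.1268² + 0.1127² + 0.169² + 0.169² + 0.1549² + 0.1268² + 0.1408² = 0.01608 + 0.01270 + 0.02856 + 0.02856 + 0.02399 + 0.01608 + 0.01982 = 0.14580 (working shown to 5 dp, full precision carried).
To 3 decimal places, D = 0.146.

0.146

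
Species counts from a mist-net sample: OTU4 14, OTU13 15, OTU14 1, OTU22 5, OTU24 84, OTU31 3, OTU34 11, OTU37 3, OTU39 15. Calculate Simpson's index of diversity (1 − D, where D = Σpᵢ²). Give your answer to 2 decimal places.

0.65

Total N = 14+15+1+5+84+3+11+3+15 = 151, so the proportions are 0.09272, 0.09934, 0.00662, 0.03311, 0.55629, 0.01987, 0.07285, 0.01987, 0.09934 (working shown to 5 dp, full precision carried).
D = 0.09272² + 0.09934² + 0.00662² + 0.03311² + 0.55629² + 0.01987² + 0.07285² + 0.01987² + 0.09934² = 0.00860 + 0.00987 + 0.00004 + 0.00110 + 0.30946 + 0.00039 + 0.00531 + 0.00039 + 0.00987 = 0.34503.
So 1 − D = 0.65497, i.e. 0.65 to 2 decimal places.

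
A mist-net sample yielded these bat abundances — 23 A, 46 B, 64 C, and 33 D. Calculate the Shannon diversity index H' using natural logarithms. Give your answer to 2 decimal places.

Total N = 23+46+64+33 = 166, so the proportions are 0.1386, 0.2771, 0.3855, 0.1988 (working shown to 4 dp, full precision carried).
Each pᵢ ln pᵢ term: 0.1386×(-1.9765)=-0.2739, 0.2771×(-1.2833)=-0.3556, 0.3855×(-0.9531)=-0.3675, 0.1988×(-1.6155)=-0.3211.
Sum = -1.3181, so H' = 1.32.

1.32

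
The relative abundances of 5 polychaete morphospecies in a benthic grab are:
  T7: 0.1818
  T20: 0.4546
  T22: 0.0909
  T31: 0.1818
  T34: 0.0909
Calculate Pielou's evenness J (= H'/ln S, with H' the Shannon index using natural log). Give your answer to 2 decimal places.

0.88

H' = −Σ pᵢ ln pᵢ = −((-0.3099) + (-0.3584) + (-0.2180) + (-0.3099) + (-0.2180)) = 1.4142 (working shown to 4 dp, full precision carried).
With S = 5 species, ln S = 1.6094, so J = 1.4142/1.6094 = 0.8787, i.e. 0.88 to 2 decimal places.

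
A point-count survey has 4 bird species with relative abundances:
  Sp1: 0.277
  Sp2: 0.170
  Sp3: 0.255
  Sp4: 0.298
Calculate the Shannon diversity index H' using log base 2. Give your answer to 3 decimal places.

1.971

Each pᵢ log₂ pᵢ term (working shown to 5 dp, full precision carried): 0.277×(-1.85204)=-0.51302, 0.17×(-2.55639)=-0.43459, 0.255×(-1.97143)=-0.50271, 0.298×(-1.74662)=-0.52049.
Sum = -1.97081, so H' = 1.971.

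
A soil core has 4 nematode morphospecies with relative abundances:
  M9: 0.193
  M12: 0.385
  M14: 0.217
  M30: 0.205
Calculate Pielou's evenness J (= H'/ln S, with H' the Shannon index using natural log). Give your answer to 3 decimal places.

0.968

H' = −Σ pᵢ ln pᵢ = −((-0.31750) + (-0.36749) + (-0.33155) + (-0.32487)) = 1.34140 (working shown to 5 dp, full precision carried).
With S = 4 species, ln S = 1.38629, so J = 1.34140/1.38629 = 0.96762, i.e. 0.968 to 3 decimal places.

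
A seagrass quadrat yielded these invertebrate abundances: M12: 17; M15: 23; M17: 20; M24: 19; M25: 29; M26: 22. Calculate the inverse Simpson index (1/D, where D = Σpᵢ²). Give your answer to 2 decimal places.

5.82

Total N = 17+23+20+19+29+22 = 130, so the proportions are 0.130769, 0.176923, 0.153846, 0.146154, 0.223077, 0.169231 (working shown to 6 dp, full precision carried).
D = 0.130769² + 0.176923² + 0.153846² + 0.146154² + 0.223077² + 0.169231² = 0.017101 + 0.031302 + 0.023669 + 0.021361 + 0.049763 + 0.028639 = 0.171834.
So 1/D = 5.8196, i.e. 5.82 to 2 decimal places.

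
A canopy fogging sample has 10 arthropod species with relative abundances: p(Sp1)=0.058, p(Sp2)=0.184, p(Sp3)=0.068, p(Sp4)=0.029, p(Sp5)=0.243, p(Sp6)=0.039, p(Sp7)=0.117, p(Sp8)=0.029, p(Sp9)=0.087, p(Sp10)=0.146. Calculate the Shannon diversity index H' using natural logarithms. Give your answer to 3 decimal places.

Each pᵢ ln pᵢ term (working shown to 5 dp, full precision carried): 0.058×(-2.84731)=-0.16514, 0.184×(-1.69282)=-0.31148, 0.068×(-2.68825)=-0.18280, 0.029×(-3.54046)=-0.10267, 0.243×(-1.41469)=-0.34377, 0.039×(-3.24419)=-0.12652, 0.117×(-2.14558)=-0.25103, 0.029×(-3.54046)=-0.10267, 0.087×(-2.44185)=-0.21244, 0.146×(-1.92415)=-0.28093.
Sum = -2.07946, so H' = 2.079.

2.079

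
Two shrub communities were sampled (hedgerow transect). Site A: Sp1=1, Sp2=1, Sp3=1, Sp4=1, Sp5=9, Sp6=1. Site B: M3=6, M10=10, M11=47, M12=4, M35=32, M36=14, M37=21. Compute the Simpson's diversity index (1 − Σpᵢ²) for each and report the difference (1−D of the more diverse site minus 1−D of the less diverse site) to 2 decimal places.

0.21

Site A: N=14, proportions 0.0714, 0.0714, 0.0714, 0.0714, 0.6429, 0.0714, giving 1−D = 0.5612 (working shown to 4 dp, full precision carried).
Site B: N=134, proportions 0.0448, 0.0746, 0.3507, 0.0299, 0.2388, 0.1045, 0.1567, giving 1−D = 0.7760.
Difference = |0.5612 − 0.7760| = 0.2148, i.e. 0.21 to 2 decimal places.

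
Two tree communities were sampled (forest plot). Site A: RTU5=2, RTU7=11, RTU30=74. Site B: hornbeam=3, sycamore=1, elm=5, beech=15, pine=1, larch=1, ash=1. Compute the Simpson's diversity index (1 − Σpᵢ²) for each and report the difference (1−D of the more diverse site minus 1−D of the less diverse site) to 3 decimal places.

0.379

Site A: N=87, proportions 0.02299, 0.12644, 0.85057, giving 1−D = 0.26001 (working shown to 5 dp, full precision carried).
Site B: N=27, proportions 0.11111, 0.03704, 0.18519, 0.55556, 0.03704, 0.03704, 0.03704, giving 1−D = 0.63923.
Difference = |0.26001 − 0.63923| = 0.37922, i.e. 0.379 to 3 decimal places.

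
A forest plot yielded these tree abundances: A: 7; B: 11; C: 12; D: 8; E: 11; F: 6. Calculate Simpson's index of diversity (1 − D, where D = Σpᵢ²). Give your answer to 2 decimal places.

0.82

Total N = 7+11+12+8+11+6 = 55, so the proportions are 0.1273, 0.2, 0.2182, 0.1455, 0.2, 0.1091 (working shown to 4 dp, full precision carried).
D = 0.1273² + 0.2² + 0.2182² + 0.1455² + 0.2² + 0.1091² = 0.0162 + 0.0400 + 0.0476 + 0.0212 + 0.0400 + 0.0119 = 0.1769.
So 1 − D = 0.8231, i.e. 0.82 to 2 decimal places.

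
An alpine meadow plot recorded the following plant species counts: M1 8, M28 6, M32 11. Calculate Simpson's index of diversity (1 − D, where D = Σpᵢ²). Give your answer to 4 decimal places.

0.6464

Total N = 8+6+11 = 25, so the proportions are 0.32, 0.24, 0.44 (working shown to 6 dp, full precision carried).
D = 0.32² + 0.24² + 0.44² = 0.102400 + 0.057600 + 0.193600 = 0.353600.
So 1 − D = 0.646400, i.e. 0.6464 to 4 decimal places.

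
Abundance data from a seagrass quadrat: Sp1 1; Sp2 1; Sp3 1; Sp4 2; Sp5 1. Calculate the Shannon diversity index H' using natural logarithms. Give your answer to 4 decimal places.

Total N = 1+1+1+2+1 = 6, so the proportions are 0.166667, 0.166667, 0.166667, 0.333333, 0.166667 (working shown to 6 dp, full precision carried).
Each pᵢ ln pᵢ term: 0.166667×(-1.791759)=-0.298627, 0.166667×(-1.791759)=-0.298627, 0.166667×(-1.791759)=-0.298627, 0.333333×(-1.098612)=-0.366204, 0.166667×(-1.791759)=-0.298627.
Sum = -1.560710, so H' = 1.5607.

1.5607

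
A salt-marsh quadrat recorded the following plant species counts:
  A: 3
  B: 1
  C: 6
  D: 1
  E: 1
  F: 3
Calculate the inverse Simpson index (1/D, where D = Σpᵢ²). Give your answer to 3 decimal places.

3.947

Total N = 3+1+6+1+1+3 = 15, so the proportions are 0.2, 0.0666667, 0.4, 0.0666667, 0.0666667, 0.2 (working shown to 7 dp, full precision carried).
D = 0.2² + 0.0666667² + 0.4² + 0.0666667² + 0.0666667² + 0.2² = 0.0400000 + 0.0044444 + 0.1600000 + 0.0044444 + 0.0044444 + 0.0400000 = 0.2533333.
So 1/D = 3.94737, i.e. 3.947 to 3 decimal places.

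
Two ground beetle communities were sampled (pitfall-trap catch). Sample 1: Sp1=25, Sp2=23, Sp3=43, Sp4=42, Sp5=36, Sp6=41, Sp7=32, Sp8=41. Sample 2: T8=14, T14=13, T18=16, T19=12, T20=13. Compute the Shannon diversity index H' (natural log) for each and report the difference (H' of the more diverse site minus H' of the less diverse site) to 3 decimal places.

0.452

Sample 1: N=283, proportions 0.08834, 0.08127, 0.15194, 0.14841, 0.12721, 0.14488, 0.11307, 0.14488, giving H' = 2.05631 (working shown to 5 dp, full precision carried).
Sample 2: N=68, proportions 0.20588, 0.19118, 0.23529, 0.17647, 0.19118, giving H' = 1.60457.
Difference = |2.05631 − 1.60457| = 0.45174, i.e. 0.452 to 3 decimal places.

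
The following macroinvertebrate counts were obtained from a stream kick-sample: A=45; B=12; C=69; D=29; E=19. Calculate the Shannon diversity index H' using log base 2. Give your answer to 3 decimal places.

Total N = 45+12+69+29+19 = 174, so the proportions are 0.25862, 0.06897, 0.39655, 0.16667, 0.1092 (working shown to 5 dp, full precision carried).
Each pᵢ log₂ pᵢ term: 0.25862×(-1.95109)=-0.50459, 0.06897×(-3.85798)=-0.26607, 0.39655×(-1.33442)=-0.52917, 0.16667×(-2.58496)=-0.43083, 0.1092×(-3.19502)=-0.34888.
Sum = -2.07953, so H' = 2.080.

2.080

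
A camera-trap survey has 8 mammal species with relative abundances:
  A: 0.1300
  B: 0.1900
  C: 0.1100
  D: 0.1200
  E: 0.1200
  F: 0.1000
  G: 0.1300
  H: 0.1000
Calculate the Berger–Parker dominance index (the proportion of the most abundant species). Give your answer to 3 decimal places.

0.190

The largest proportion is 0.19, i.e. d = 0.190 to 3 decimal places.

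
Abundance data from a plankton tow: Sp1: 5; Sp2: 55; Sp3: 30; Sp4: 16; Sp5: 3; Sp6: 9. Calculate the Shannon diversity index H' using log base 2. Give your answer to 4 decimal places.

2.0176

Total N = 5+55+30+16+3+9 = 118, so the proportions are 0.042373, 0.466102, 0.254237, 0.135593, 0.025424, 0.076271 (working shown to 6 dp, full precision carried).
Each pᵢ log₂ pᵢ term: 0.042373×(-4.560715)=-0.193251, 0.466102×(-1.101283)=-0.513310, 0.254237×(-1.975752)=-0.502310, 0.135593×(-2.882643)=-0.390867, 0.025424×(-5.297681)=-0.134687, 0.076271×(-3.712718)=-0.283173.
Sum = -2.017598, so H' = 2.0176.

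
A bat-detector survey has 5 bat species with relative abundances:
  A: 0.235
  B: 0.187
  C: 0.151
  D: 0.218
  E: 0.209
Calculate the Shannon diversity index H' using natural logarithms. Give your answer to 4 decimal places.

1.5986

Each pᵢ ln pᵢ term (working shown to 6 dp, full precision carried): 0.235×(-1.448170)=-0.340320, 0.187×(-1.676647)=-0.313533, 0.151×(-1.890475)=-0.285462, 0.218×(-1.523260)=-0.332071, 0.209×(-1.565421)=-0.327173.
Sum = -1.598558, so H' = 1.5986.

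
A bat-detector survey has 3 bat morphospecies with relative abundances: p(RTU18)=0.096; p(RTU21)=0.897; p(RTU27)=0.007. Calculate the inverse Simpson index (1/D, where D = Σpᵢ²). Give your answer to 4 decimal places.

D = 0.096² + 0.897² + 0.007² = 0.0092160 + 0.8046090 + 0.0000490 = 0.8138740 (working shown to 7 dp, full precision carried).
So 1/D = 1.228691, i.e. 1.2287 to 4 decimal places.

1.2287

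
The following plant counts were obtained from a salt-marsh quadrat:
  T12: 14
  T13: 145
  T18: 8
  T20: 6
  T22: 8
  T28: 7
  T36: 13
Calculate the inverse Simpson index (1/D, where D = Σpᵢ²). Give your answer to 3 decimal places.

Total N = 14+145+8+6+8+7+13 = 201, so the proportions are 0.069652, 0.721393, 0.039801, 0.029851, 0.039801, 0.034826, 0.064677 (working shown to 6 dp, full precision carried).
D = 0.069652² + 0.721393² + 0.039801² + 0.029851² + 0.039801² + 0.034826² + 0.064677² = 0.004851 + 0.520408 + 0.001584 + 0.000891 + 0.001584 + 0.001213 + 0.004183 = 0.534714.
So 1/D = 1.87016, i.e. 1.870 to 3 decimal places.

1.870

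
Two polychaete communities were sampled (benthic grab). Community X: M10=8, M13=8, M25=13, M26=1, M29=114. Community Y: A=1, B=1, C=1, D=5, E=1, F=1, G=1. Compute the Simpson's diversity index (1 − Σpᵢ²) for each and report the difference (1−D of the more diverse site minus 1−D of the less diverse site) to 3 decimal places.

Community X: N=144, proportions 0.05556, 0.05556, 0.09028, 0.00694, 0.79167, giving 1−D = 0.35889 (working shown to 5 dp, full precision carried).
Community Y: N=11, proportions 0.09091, 0.09091, 0.09091, 0.45455, 0.09091, 0.09091, 0.09091, giving 1−D = 0.74380.
Difference = |0.35889 − 0.74380| = 0.38491, i.e. 0.385 to 3 decimal places.

0.385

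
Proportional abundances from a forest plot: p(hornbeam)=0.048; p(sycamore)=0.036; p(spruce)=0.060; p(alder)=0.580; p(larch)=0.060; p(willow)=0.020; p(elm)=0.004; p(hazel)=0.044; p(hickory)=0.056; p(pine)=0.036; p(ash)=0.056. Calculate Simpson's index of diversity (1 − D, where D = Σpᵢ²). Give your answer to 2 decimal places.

0.64

D = 0.048² + 0.036² + 0.06² + 0.58² + 0.06² + 0.02² + 0.004² + 0.044² + 0.056² + 0.036² + 0.056² = 0.0023 + 0.0013 + 0.0036 + 0.3364 + 0.0036 + 0.0004 + 0.0000 + 0.0019 + 0.0031 + 0.0013 + 0.0031 = 0.3571 (working shown to 4 dp, full precision carried).
So 1 − D = 0.6429, i.e. 0.64 to 2 decimal places.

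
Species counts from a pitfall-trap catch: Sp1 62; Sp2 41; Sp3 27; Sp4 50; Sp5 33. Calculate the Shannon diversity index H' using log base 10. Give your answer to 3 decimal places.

0.681

Total N = 62+41+27+50+33 = 213, so the proportions are 0.29108, 0.19249, 0.12676, 0.23474, 0.15493 (working shown to 5 dp, full precision carried).
Each pᵢ log₁₀ pᵢ term: 0.29108×(-0.53599)=-0.15602, 0.19249×(-0.71560)=-0.13774, 0.12676×(-0.89702)=-0.11371, 0.23474×(-0.62941)=-0.14775, 0.15493×(-0.80987)=-0.12547.
Sum = -0.68069, so H' = 0.681.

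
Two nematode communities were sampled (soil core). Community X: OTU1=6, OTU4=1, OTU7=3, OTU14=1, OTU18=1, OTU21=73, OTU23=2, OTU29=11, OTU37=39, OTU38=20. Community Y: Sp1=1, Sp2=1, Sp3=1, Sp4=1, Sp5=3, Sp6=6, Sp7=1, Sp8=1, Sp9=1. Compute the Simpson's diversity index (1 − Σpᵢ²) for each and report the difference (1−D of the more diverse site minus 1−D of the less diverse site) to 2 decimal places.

0.10

Community X: N=157, proportions 0.0382, 0.0064, 0.0191, 0.0064, 0.0064, 0.465, 0.0127, 0.0701, 0.2484, 0.1274, giving 1−D = 0.6989 (working shown to 4 dp, full precision carried).
Community Y: N=16, proportions 0.0625, 0.0625, 0.0625, 0.0625, 0.1875, 0.375, 0.0625, 0.0625, 0.0625, giving 1−D = 0.7969.
Difference = |0.6989 − 0.7969| = 0.0980, i.e. 0.10 to 2 decimal places.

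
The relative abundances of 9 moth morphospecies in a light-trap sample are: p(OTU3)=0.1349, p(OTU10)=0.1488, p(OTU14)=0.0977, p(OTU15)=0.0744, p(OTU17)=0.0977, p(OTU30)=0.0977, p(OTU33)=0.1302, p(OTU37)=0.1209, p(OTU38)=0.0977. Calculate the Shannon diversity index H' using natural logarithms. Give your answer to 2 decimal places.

2.18

Each pᵢ ln pᵢ term (working shown to 4 dp, full precision carried): 0.1349×(-2.0032)=-0.2702, 0.1488×(-1.9052)=-0.2835, 0.0977×(-2.3259)=-0.2272, 0.0744×(-2.5983)=-0.1933, 0.0977×(-2.3259)=-0.2272, 0.0977×(-2.3259)=-0.2272, 0.1302×(-2.0387)=-0.2654, 0.1209×(-2.1128)=-0.2554, 0.0977×(-2.3259)=-0.2272.
Sum = -2.1769, so H' = 2.18.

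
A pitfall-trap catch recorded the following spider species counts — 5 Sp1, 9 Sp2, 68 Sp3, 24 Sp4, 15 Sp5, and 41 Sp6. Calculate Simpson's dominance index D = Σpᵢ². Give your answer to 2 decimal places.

0.27

Total N = 5+9+68+24+15+41 = 162, so the proportions are 0.0309, 0.0556, 0.4198, 0.1481, 0.0926, 0.2531 (working shown to 4 dp, full precision carried).
D = 0.0309² + 0.0556² + 0.4198² + 0.1481² + 0.0926² + 0.2531² = 0.0010 + 0.0031 + 0.1762 + 0.0219 + 0.0086 + 0.0641 = 0.2748.
To 2 decimal places, D = 0.27.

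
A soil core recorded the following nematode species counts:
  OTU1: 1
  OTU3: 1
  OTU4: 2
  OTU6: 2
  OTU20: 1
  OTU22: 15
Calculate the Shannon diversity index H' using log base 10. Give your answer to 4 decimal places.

0.4858

Total N = 1+1+2+2+1+15 = 22, so the proportions are 0.045455, 0.045455, 0.090909, 0.090909, 0.045455, 0.681818 (working shown to 6 dp, full precision carried).
Each pᵢ log₁₀ pᵢ term: 0.045455×(-1.342423)=-0.061019, 0.045455×(-1.342423)=-0.061019, 0.090909×(-1.041393)=-0.094672, 0.090909×(-1.041393)=-0.094672, 0.045455×(-1.342423)=-0.061019, 0.681818×(-0.166331)=-0.113408.
Sum = -0.485810, so H' = 0.4858.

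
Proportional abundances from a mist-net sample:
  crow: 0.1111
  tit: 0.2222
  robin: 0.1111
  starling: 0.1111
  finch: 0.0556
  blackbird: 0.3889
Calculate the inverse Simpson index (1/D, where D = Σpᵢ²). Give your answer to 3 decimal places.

4.154

D = 0.1111² + 0.2222² + 0.1111² + 0.1111² + 0.0556² + 0.3889² = 0.0123432 + 0.0493728 + 0.0123432 + 0.0123432 + 0.0030914 + 0.1512432 = 0.2407370 (working shown to 7 dp, full precision carried).
So 1/D = 4.15391, i.e. 4.154 to 3 decimal places.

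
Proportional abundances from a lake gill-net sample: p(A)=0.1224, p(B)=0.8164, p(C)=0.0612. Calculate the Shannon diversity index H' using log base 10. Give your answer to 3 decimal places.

0.258

Each pᵢ log₁₀ pᵢ term (working shown to 5 dp, full precision carried): 0.1224×(-0.91222)=-0.11166, 0.8164×(-0.08810)=-0.07192, 0.0612×(-1.21325)=-0.07425.
Sum = -0.25783, so H' = 0.258.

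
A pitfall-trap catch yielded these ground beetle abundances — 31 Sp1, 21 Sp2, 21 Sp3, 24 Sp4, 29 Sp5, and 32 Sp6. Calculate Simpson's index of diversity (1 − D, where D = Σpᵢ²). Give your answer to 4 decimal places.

0.8284

Total N = 31+21+21+24+29+32 = 158, so the proportions are 0.196203, 0.132911, 0.132911, 0.151899, 0.183544, 0.202532 (working shown to 6 dp, full precision carried).
D = 0.196203² + 0.132911² + 0.132911² + 0.151899² + 0.183544² + 0.202532² = 0.038495 + 0.017665 + 0.017665 + 0.023073 + 0.033689 + 0.041019 = 0.171607.
So 1 − D = 0.828393, i.e. 0.8284 to 4 decimal places.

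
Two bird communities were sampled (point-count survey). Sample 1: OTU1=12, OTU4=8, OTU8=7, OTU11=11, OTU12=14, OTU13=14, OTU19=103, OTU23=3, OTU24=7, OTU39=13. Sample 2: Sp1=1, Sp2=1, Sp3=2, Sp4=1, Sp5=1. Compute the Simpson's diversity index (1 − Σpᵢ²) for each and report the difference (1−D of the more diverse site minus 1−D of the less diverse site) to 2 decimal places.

0.09

Sample 1: N=192, proportions 0.0625, 0.0417, 0.0365, 0.0573, 0.0729, 0.0729, 0.5365, 0.0156, 0.0365, 0.0677, giving 1−D = 0.6852 (working shown to 4 dp, full precision carried).
Sample 2: N=6, proportions 0.1667, 0.1667, 0.3333, 0.1667, 0.1667, giving 1−D = 0.7778.
Difference = |0.6852 − 0.7778| = 0.0926, i.e. 0.09 to 2 decimal places.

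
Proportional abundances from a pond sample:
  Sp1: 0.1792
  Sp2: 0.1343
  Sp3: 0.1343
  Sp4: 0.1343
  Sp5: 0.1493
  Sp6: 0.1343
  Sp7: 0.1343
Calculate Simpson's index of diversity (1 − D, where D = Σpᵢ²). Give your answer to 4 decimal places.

0.8554

D = 0.1792² + 0.1343² + 0.1343² + 0.1343² + 0.1493² + 0.1343² + 0.1343² = 0.032113 + 0.018036 + 0.018036 + 0.018036 + 0.022290 + 0.018036 + 0.018036 = 0.144586 (working shown to 6 dp, full precision carried).
So 1 − D = 0.855414, i.e. 0.8554 to 4 decimal places.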